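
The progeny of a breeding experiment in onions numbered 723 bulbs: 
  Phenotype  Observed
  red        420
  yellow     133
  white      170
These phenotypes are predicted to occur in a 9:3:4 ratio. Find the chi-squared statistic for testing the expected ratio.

1.124

The 9:3:4 ratio has 16 parts, so with N = 723 the expected counts are:
  red: 723 × 9/16 = 406.6875
  yellow: 723 × 3/16 = 135.5625
  white: 723 × 4/16 = 180.75
χ² = Σ (O − E)² / E
  red: (420 − 406.6875)² / 406.6875 = 0.4358
  yellow: (133 − 135.5625)² / 135.5625 = 0.0484
  white: (170 − 180.75)² / 180.75 = 0.6393
χ² = 0.4358 + 0.0484 + 0.6393 = 1.1235 ≈ 1.124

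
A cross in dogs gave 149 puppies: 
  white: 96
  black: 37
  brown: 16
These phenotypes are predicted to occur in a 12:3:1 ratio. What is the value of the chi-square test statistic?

The 12:3:1 ratio has 16 parts, so with N = 149 the expected counts are:
  white: 149 × 12/16 = 111.75
  black: 149 × 3/16 = 27.9375
  brown: 149 × 1/16 = 9.3125
χ² = Σ (O − E)² / E
  white: (96 − 111.75)² / 111.75 = 2.2198
  black: (37 − 27.9375)² / 27.9375 = 2.9397
  brown: (16 − 9.3125)² / 9.3125 = 4.8024
χ² = 2.2198 + 2.9397 + 4.8024 = 9.9619 ≈ 9.962

9.962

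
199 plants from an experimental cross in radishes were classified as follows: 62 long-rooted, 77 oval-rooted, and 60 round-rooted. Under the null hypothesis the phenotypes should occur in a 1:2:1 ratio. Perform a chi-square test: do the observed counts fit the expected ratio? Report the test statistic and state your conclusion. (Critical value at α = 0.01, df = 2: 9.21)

The 1:2:1 ratio has 4 parts, so with N = 199 the expected counts are:
  long-rooted: 199 × 1/4 = 49.75
  oval-rooted: 199 × 2/4 = 99.5
  round-rooted: 199 × 1/4 = 49.75
χ² = Σ (O − E)² / E
  long-rooted: (62 − 49.75)² / 49.75 = 3.0163
  oval-rooted: (77 − 99.5)² / 99.5 = 5.0879
  round-rooted: (60 − 49.75)² / 49.75 = 2.1118
χ² = 3.0163 + 5.0879 + 2.1118 = 10.216
Degrees of freedom = 3 − 1 = 2; critical value at α = 0.01 is 9.21.
Since 10.216 > 9.21, we reject the null hypothesis — the data do not fit the 1:2:1 ratio.

10.216; not consistent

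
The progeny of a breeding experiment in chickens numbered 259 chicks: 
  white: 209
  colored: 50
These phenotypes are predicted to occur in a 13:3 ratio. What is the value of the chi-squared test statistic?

0.052

The 13:3 ratio has 16 parts, so with N = 259 the expected counts are:
  white: 259 × 13/16 = 210.4375
  colored: 259 × 3/16 = 48.5625
χ² = Σ (O − E)² / E
  white: (209 − 210.4375)² / 210.4375 = 0.0098
  colored: (50 − 48.5625)² / 48.5625 = 0.0426
χ² = 0.0098 + 0.0426 = 0.0524 ≈ 0.052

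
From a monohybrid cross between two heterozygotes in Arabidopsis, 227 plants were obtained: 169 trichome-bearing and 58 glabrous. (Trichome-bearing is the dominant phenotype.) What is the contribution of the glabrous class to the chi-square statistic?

0.028

For a monohybrid cross between heterozygotes with complete dominance, the expected phenotypic ratio is 3:1.
The 3:1 ratio has 4 parts, so with N = 227 the expected counts are:
  trichome-bearing: 227 × 3/4 = 170.25
  glabrous: 227 × 1/4 = 56.75
Contribution of glabrous: (58 − 56.75)² / 56.75 = 0.0275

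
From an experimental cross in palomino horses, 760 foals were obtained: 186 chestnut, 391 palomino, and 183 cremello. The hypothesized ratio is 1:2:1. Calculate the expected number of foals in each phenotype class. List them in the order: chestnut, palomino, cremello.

190, 380, 190

Expected counts for N = 760 under a 1:2:1 ratio (total parts = 4):
  chestnut: 760 × 1/4 = 190
  palomino: 760 × 2/4 = 380
  cremello: 760 × 1/4 = 190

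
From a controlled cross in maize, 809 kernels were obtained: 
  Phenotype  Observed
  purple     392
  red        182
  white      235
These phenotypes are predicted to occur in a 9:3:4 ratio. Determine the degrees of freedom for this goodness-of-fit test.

2

A goodness-of-fit test with 3 phenotype classes has df = 3 − 1 = 2.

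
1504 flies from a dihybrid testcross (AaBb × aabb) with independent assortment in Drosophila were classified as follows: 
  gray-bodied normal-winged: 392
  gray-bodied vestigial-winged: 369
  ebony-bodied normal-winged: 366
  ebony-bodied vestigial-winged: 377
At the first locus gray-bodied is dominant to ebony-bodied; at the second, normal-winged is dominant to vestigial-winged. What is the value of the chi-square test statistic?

A dihybrid testcross with independent assortment gives a 1:1:1:1 ratio.
The 1:1:1:1 ratio has 4 parts, so with N = 1504 the expected counts are:
  gray-bodied normal-winged: 1504 × 1/4 = 376
  gray-bodied vestigial-winged: 1504 × 1/4 = 376
  ebony-bodied normal-winged: 1504 × 1/4 = 376
  ebony-bodied vestigial-winged: 1504 × 1/4 = 376
χ² = Σ (O − E)² / E
  gray-bodied normal-winged: (392 − 376)² / 376 = 0.6809
  gray-bodied vestigial-winged: (369 − 376)² / 376 = 0.1303
  ebony-bodied normal-winged: (366 − 376)² / 376 = 0.2660
  ebony-bodied vestigial-winged: (377 − 376)² / 376 = 0.0027
χ² = 0.6809 + 0.1303 + 0.2660 + 0.0027 = 1.0799 ≈ 1.080

1.080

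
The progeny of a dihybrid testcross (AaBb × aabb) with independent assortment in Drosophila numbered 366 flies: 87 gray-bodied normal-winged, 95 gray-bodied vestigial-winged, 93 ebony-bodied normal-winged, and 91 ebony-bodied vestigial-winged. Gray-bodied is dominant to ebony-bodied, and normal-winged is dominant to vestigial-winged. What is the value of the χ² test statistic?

A dihybrid testcross with independent assortment gives a 1:1:1:1 ratio.
The 1:1:1:1 ratio has 4 parts, so with N = 366 the expected counts are:
  gray-bodied normal-winged: 366 × 1/4 = 91.5
  gray-bodied vestigial-winged: 366 × 1/4 = 91.5
  ebony-bodied normal-winged: 366 × 1/4 = 91.5
  ebony-bodied vestigial-winged: 366 × 1/4 = 91.5
χ² = Σ (O − E)² / E
  gray-bodied normal-winged: (87 − 91.5)² / 91.5 = 0.2213
  gray-bodied vestigial-winged: (95 − 91.5)² / 91.5 = 0.1339
  ebony-bodied normal-winged: (93 − 91.5)² / 91.5 = 0.0246
  ebony-bodied vestigial-winged: (91 − 91.5)² / 91.5 = 0.0027
χ² = 0.2213 + 0.1339 + 0.0246 + 0.0027 = 0.3825 ≈ 0.383

0.383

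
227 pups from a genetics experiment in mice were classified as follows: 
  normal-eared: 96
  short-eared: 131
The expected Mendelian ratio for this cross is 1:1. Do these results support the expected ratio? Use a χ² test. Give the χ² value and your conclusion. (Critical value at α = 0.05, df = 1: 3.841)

5.396; not consistent

Expected counts for N = 227 under a 1:1 ratio (total parts = 2):
  normal-eared: 227 × 1/2 = 113.5
  short-eared: 227 × 1/2 = 113.5
χ² = Σ (O − E)² / E
  normal-eared: (96 − 113.5)² / 113.5 = 2.6982
  short-eared: (131 − 113.5)² / 113.5 = 2.6982
χ² = 2.6982 + 2.6982 = 5.3964 ≈ 5.396
Degrees of freedom = 2 − 1 = 1; critical value at α = 0.05 is 3.841.
Since 5.396 > 3.841, we reject the null hypothesis — the data do not fit the 1:1 ratio.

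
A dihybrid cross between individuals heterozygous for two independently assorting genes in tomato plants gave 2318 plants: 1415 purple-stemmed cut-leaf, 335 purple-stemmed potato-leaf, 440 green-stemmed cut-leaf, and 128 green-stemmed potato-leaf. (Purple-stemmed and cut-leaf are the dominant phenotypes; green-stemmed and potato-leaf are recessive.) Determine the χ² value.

A dihybrid F₂ with independent assortment and complete dominance at both loci gives a 9:3:3:1 phenotypic ratio.
The 9:3:3:1 ratio has 16 parts, so with N = 2318 the expected counts are:
  purple-stemmed cut-leaf: 2318 × 9/16 = 1303.875
  purple-stemmed potato-leaf: 2318 × 3/16 = 434.625
  green-stemmed cut-leaf: 2318 × 3/16 = 434.625
  green-stemmed potato-leaf: 2318 × 1/16 = 144.875
χ² = Σ (O − E)² / E
  purple-stemmed cut-leaf: (1415 − 1303.875)² / 1303.875 = 9.4708
  purple-stemmed potato-leaf: (335 − 434.625)² / 434.625 = 22.8361
  green-stemmed cut-leaf: (440 − 434.625)² / 434.625 = 0.0665
  green-stemmed potato-leaf: (128 − 144.875)² / 144.875 = 1.9656
χ² = 9.4708 + 22.8361 + 0.0665 + 1.9656 = 34.339

34.339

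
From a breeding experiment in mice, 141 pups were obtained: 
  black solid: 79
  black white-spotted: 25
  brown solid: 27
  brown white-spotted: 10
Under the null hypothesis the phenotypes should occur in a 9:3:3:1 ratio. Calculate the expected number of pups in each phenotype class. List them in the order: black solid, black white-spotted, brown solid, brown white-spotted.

Expected counts for N = 141 under a 9:3:3:1 ratio (total parts = 16):
  black solid: 141 × 9/16 = 79.3125
  black white-spotted: 141 × 3/16 = 26.4375
  brown solid: 141 × 3/16 = 26.4375
  brown white-spotted: 141 × 1/16 = 8.8125

79.3125, 26.4375, 26.4375, 8.8125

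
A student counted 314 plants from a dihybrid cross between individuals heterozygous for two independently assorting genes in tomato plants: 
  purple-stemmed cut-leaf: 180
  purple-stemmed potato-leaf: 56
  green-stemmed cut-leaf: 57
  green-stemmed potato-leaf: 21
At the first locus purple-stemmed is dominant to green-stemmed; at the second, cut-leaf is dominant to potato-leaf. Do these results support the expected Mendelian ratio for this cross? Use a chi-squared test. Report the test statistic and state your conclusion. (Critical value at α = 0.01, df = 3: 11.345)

A dihybrid F₂ with independent assortment and complete dominance at both loci gives a 9:3:3:1 phenotypic ratio.
Total ratio parts = 16. Expected numbers out of 314:
  purple-stemmed cut-leaf: 314 × 9/16 = 176.625
  purple-stemmed potato-leaf: 314 × 3/16 = 58.875
  green-stemmed cut-leaf: 314 × 3/16 = 58.875
  green-stemmed potato-leaf: 314 × 1/16 = 19.625
χ² = Σ (O − E)² / E
  purple-stemmed cut-leaf: (180 − 176.625)² / 176.625 = 0.0645
  purple-stemmed potato-leaf: (56 − 58.875)² / 58.875 = 0.1404
  green-stemmed cut-leaf: (57 − 58.875)² / 58.875 = 0.0597
  green-stemmed potato-leaf: (21 − 19.625)² / 19.625 = 0.0963
χ² = 0.0645 + 0.1404 + 0.0597 + 0.0963 = 0.3609 ≈ 0.361
Degrees of freedom = 4 − 1 = 3; critical value at α = 0.01 is 11.345.
Since 0.361 < 11.345, we fail to reject the null hypothesis — the data are consistent with the 9:3:3:1 ratio.

0.361; consistent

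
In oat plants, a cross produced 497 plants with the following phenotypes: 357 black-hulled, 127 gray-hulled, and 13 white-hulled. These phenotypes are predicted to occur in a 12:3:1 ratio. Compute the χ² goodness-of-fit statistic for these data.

23.437

Expected counts for N = 497 under a 12:3:1 ratio (total parts = 16):
  black-hulled: 497 × 12/16 = 372.75
  gray-hulled: 497 × 3/16 = 93.1875
  white-hulled: 497 × 1/16 = 31.0625
χ² = Σ (O − E)² / E
  black-hulled: (357 − 372.75)² / 372.75 = 0.6655
  gray-hulled: (127 − 93.1875)² / 93.1875 = 12.2687
  white-hulled: (13 − 31.0625)² / 31.0625 = 10.5031
χ² = 0.6655 + 12.2687 + 10.5031 = 23.4373 ≈ 23.437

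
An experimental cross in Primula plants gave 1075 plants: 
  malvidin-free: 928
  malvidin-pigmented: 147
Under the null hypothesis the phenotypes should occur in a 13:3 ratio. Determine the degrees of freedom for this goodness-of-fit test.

A goodness-of-fit test with 2 phenotype classes has df = 2 − 1 = 1.

1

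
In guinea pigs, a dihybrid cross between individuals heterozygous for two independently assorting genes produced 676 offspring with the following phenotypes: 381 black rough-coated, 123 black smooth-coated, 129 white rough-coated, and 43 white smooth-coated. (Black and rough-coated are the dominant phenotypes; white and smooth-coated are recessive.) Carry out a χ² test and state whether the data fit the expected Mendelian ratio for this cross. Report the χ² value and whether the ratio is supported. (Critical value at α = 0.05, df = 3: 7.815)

A dihybrid F₂ with independent assortment and complete dominance at both loci gives a 9:3:3:1 phenotypic ratio.
Expected counts for N = 676 under a 9:3:3:1 ratio (total parts = 16):
  black rough-coated: 676 × 9/16 = 380.25
  black smooth-coated: 676 × 3/16 = 126.75
  white rough-coated: 676 × 3/16 = 126.75
  white smooth-coated: 676 × 1/16 = 42.25
χ² = Σ (O − E)² / E
  black rough-coated: (381 − 380.25)² / 380.25 = 0.0015
  black smooth-coated: (123 − 126.75)² / 126.75 = 0.1109
  white rough-coated: (129 − 126.75)² / 126.75 = 0.0399
  white smooth-coated: (43 − 42.25)² / 42.25 = 0.0133
χ² = 0.0015 + 0.1109 + 0.0399 + 0.0133 = 0.1656 ≈ 0.166
Degrees of freedom = 4 − 1 = 3; critical value at α = 0.05 is 7.815.
Since 0.166 < 7.815, we fail to reject the null hypothesis — the data are consistent with the 9:3:3:1 ratio.

0.166; consistent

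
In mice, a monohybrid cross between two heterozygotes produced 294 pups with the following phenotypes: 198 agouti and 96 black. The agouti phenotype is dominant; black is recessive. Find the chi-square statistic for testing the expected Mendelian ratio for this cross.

For a monohybrid cross between heterozygotes with complete dominance, the expected phenotypic ratio is 3:1.
Expected counts for N = 294 under a 3:1 ratio (total parts = 4):
  agouti: 294 × 3/4 = 220.5
  black: 294 × 1/4 = 73.5
χ² = Σ (O − E)² / E
  agouti: (198 − 220.5)² / 220.5 = 2.2959
  black: (96 − 73.5)² / 73.5 = 6.8878
χ² = 2.2959 + 6.8878 = 9.1837 ≈ 9.184

9.184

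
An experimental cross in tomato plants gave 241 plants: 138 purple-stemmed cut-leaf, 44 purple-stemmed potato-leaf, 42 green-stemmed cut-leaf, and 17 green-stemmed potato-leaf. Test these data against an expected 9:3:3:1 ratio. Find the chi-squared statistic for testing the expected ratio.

Under the 9:3:3:1 hypothesis (Σ ratio = 16, N = 241):
  purple-stemmed cut-leaf: 241 × 9/16 = 135.5625
  purple-stemmed potato-leaf: 241 × 3/16 = 45.1875
  green-stemmed cut-leaf: 241 × 3/16 = 45.1875
  green-stemmed potato-leaf: 241 × 1/16 = 15.0625
χ² = Σ (O − E)² / E
  purple-stemmed cut-leaf: (138 − 135.5625)² / 135.5625 = 0.0438
  purple-stemmed potato-leaf: (44 − 45.1875)² / 45.1875 = 0.0312
  green-stemmed cut-leaf: (42 − 45.1875)² / 45.1875 = 0.2248
  green-stemmed potato-leaf: (17 − 15.0625)² / 15.0625 = 0.2492
χ² = 0.0438 + 0.0312 + 0.2248 + 0.2492 = 0.549

0.549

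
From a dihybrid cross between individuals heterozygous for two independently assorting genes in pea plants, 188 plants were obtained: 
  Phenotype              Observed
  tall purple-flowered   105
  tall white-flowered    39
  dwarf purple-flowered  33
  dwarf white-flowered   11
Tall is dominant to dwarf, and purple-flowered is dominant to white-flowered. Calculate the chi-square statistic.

A dihybrid F₂ with independent assortment and complete dominance at both loci gives a 9:3:3:1 phenotypic ratio.
The 9:3:3:1 ratio has 16 parts, so with N = 188 the expected counts are:
  tall purple-flowered: 188 × 9/16 = 105.75
  tall white-flowered: 188 × 3/16 = 35.25
  dwarf purple-flowered: 188 × 3/16 = 35.25
  dwarf white-flowered: 188 × 1/16 = 11.75
χ² = Σ (O − E)² / E
  tall purple-flowered: (105 − 105.75)² / 105.75 = 0.0053
  tall white-flowered: (39 − 35.25)² / 35.25 = 0.3989
  dwarf purple-flowered: (33 − 35.25)² / 35.25 = 0.1436
  dwarf white-flowered: (11 − 11.75)² / 11.75 = 0.0479
χ² = 0.0053 + 0.3989 + 0.1436 + 0.0479 = 0.5957 ≈ 0.596

0.596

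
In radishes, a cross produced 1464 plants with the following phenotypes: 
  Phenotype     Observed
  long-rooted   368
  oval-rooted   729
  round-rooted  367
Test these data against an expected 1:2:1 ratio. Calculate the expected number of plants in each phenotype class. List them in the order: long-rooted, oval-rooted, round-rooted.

366, 732, 366

Under the 1:2:1 hypothesis (Σ ratio = 4, N = 1464):
  long-rooted: 1464 × 1/4 = 366
  oval-rooted: 1464 × 2/4 = 732
  round-rooted: 1464 × 1/4 = 366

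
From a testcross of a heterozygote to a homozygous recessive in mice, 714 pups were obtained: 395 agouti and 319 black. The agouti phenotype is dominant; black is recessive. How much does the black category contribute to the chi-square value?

4.045

A testcross of a heterozygote (Aa × aa) gives a 1:1 phenotypic ratio.
The 1:1 ratio has 2 parts, so with N = 714 the expected counts are:
  agouti: 714 × 1/2 = 357
  black: 714 × 1/2 = 357
Contribution of black: (319 − 357)² / 357 = 4.0448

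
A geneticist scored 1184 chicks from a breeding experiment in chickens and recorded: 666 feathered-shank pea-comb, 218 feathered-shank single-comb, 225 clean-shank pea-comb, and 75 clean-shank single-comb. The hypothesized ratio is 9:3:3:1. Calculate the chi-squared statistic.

0.126

Total ratio parts = 16. Expected numbers out of 1184:
  feathered-shank pea-comb: 1184 × 9/16 = 666
  feathered-shank single-comb: 1184 × 3/16 = 222
  clean-shank pea-comb: 1184 × 3/16 = 222
  clean-shank single-comb: 1184 × 1/16 = 74
χ² = Σ (O − E)² / E
  feathered-shank pea-comb: (666 − 666)² / 666 = 0.0000
  feathered-shank single-comb: (218 − 222)² / 222 = 0.0721
  clean-shank pea-comb: (225 − 222)² / 222 = 0.0405
  clean-shank single-comb: (75 − 74)² / 74 = 0.0135
χ² = 0.0000 + 0.0721 + 0.0405 + 0.0135 = 0.1261 ≈ 0.126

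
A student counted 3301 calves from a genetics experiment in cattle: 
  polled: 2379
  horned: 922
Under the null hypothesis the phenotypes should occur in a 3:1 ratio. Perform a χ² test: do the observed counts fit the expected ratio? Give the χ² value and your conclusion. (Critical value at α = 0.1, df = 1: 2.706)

Under the 3:1 hypothesis (Σ ratio = 4, N = 3301):
  polled: 3301 × 3/4 = 2475.75
  horned: 3301 × 1/4 = 825.25
χ² = Σ (O − E)² / E
  polled: (2379 − 2475.75)² / 2475.75 = 3.7809
  horned: (922 − 825.25)² / 825.25 = 11.3427
χ² = 3.7809 + 11.3427 = 15.1236 ≈ 15.124
Degrees of freedom = 2 − 1 = 1; critical value at α = 0.1 is 2.706.
Since 15.124 > 2.706, we reject the null hypothesis — the data do not fit the 3:1 ratio.

15.124; not consistent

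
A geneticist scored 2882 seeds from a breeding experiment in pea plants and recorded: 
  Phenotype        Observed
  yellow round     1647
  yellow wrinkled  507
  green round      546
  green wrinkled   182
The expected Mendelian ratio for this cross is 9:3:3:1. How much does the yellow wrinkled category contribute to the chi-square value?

Total ratio parts = 16. Expected numbers out of 2882:
  yellow round: 2882 × 9/16 = 1621.125
  yellow wrinkled: 2882 × 3/16 = 540.375
  green round: 2882 × 3/16 = 540.375
  green wrinkled: 2882 × 1/16 = 180.125
Contribution of yellow wrinkled: (507 − 540.375)² / 540.375 = 2.0613

2.061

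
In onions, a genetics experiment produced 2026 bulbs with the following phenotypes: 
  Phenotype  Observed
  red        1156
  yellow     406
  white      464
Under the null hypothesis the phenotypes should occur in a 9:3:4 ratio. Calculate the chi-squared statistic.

The 9:3:4 ratio has 16 parts, so with N = 2026 the expected counts are:
  red: 2026 × 9/16 = 1139.625
  yellow: 2026 × 3/16 = 379.875
  white: 2026 × 4/16 = 506.5
χ² = Σ (O − E)² / E
  red: (1156 − 1139.625)² / 1139.625 = 0.2353
  yellow: (406 − 379.875)² / 379.875 = 1.7967
  white: (464 − 506.5)² / 506.5 = 3.5661
χ² = 0.2353 + 1.7967 + 3.5661 = 5.5981 ≈ 5.598

5.598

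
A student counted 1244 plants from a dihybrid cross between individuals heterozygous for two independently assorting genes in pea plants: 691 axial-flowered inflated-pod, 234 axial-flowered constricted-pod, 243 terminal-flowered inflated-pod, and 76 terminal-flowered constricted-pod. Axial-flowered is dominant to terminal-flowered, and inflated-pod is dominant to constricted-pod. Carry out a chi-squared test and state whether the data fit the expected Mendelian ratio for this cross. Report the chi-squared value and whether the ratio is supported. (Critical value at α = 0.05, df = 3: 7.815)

0.559; consistent

A dihybrid F₂ with independent assortment and complete dominance at both loci gives a 9:3:3:1 phenotypic ratio.
Under the 9:3:3:1 hypothesis (Σ ratio = 16, N = 1244):
  axial-flowered inflated-pod: 1244 × 9/16 = 699.75
  axial-flowered constricted-pod: 1244 × 3/16 = 233.25
  terminal-flowered inflated-pod: 1244 × 3/16 = 233.25
  terminal-flowered constricted-pod: 1244 × 1/16 = 77.75
χ² = Σ (O − E)² / E
  axial-flowered inflated-pod: (691 − 699.75)² / 699.75 = 0.1094
  axial-flowered constricted-pod: (234 − 233.25)² / 233.25 = 0.0024
  terminal-flowered inflated-pod: (243 − 233.25)² / 233.25 = 0.4076
  terminal-flowered constricted-pod: (76 − 77.75)² / 77.75 = 0.0394
χ² = 0.1094 + 0.0024 + 0.4076 + 0.0394 = 0.5588 ≈ 0.559
Degrees of freedom = 4 − 1 = 3; critical value at α = 0.05 is 7.815.
Since 0.559 < 7.815, we fail to reject the null hypothesis — the data are consistent with the 9:3:3:1 ratio.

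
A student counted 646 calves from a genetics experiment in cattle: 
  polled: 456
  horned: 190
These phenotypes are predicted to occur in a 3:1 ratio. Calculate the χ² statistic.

6.706

Expected counts for N = 646 under a 3:1 ratio (total parts = 4):
  polled: 646 × 3/4 = 484.5
  horned: 646 × 1/4 = 161.5
χ² = Σ (O − E)² / E
  polled: (456 − 484.5)² / 484.5 = 1.6765
  horned: (190 − 161.5)² / 161.5 = 5.0294
χ² = 1.6765 + 5.0294 = 6.7059 ≈ 6.706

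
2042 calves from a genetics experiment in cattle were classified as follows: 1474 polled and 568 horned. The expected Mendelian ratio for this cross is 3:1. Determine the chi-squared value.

8.635

Total ratio parts = 4. Expected numbers out of 2042:
  polled: 2042 × 3/4 = 1531.5
  horned: 2042 × 1/4 = 510.5
χ² = Σ (O − E)² / E
  polled: (1474 − 1531.5)² / 1531.5 = 2.1588
  horned: (568 − 510.5)² / 510.5 = 6.4765
χ² = 2.1588 + 6.4765 = 8.6353 ≈ 8.635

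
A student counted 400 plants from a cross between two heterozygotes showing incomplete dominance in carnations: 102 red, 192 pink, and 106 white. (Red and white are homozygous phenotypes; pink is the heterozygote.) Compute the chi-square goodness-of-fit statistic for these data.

With incomplete dominance, a heterozygote × heterozygote cross gives a 1:2:1 phenotypic ratio.
Under the 1:2:1 hypothesis (Σ ratio = 4, N = 400):
  red: 400 × 1/4 = 100
  pink: 400 × 2/4 = 200
  white: 400 × 1/4 = 100
χ² = Σ (O − E)² / E
  red: (102 − 100)² / 100 = 0.0400
  pink: (192 − 200)² / 200 = 0.3200
  white: (106 − 100)² / 100 = 0.3600
χ² = 0.0400 + 0.3200 + 0.3600 = 0.720

0.720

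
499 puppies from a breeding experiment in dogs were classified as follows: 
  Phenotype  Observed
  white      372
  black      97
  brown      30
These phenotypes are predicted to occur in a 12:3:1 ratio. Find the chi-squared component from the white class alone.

0.014

Total ratio parts = 16. Expected numbers out of 499:
  white: 499 × 12/16 = 374.25
  black: 499 × 3/16 = 93.5625
  brown: 499 × 1/16 = 31.1875
Contribution of white: (372 − 374.25)² / 374.25 = 0.0135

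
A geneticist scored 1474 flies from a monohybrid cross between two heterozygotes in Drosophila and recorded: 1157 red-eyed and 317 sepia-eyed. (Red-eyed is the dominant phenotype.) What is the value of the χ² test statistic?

For a monohybrid cross between heterozygotes with complete dominance, the expected phenotypic ratio is 3:1.
Total ratio parts = 4. Expected numbers out of 1474:
  red-eyed: 1474 × 3/4 = 1105.5
  sepia-eyed: 1474 × 1/4 = 368.5
χ² = Σ (O − E)² / E
  red-eyed: (1157 − 1105.5)² / 1105.5 = 2.3991
  sepia-eyed: (317 − 368.5)² / 368.5 = 7.1974
χ² = 2.3991 + 7.1974 = 9.5965 ≈ 9.597

9.597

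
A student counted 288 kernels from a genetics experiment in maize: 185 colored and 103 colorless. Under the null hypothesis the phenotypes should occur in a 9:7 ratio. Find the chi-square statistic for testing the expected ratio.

Expected counts for N = 288 under a 9:7 ratio (total parts = 16):
  colored: 288 × 9/16 = 162
  colorless: 288 × 7/16 = 126
χ² = Σ (O − E)² / E
  colored: (185 − 162)² / 162 = 3.2654
  colorless: (103 − 126)² / 126 = 4.1984
χ² = 3.2654 + 4.1984 = 7.4638 ≈ 7.464

7.464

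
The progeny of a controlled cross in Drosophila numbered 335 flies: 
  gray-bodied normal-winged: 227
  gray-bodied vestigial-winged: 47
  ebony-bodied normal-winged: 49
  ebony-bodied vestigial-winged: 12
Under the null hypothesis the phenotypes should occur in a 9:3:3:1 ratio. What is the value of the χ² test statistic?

18.725

Under the 9:3:3:1 hypothesis (Σ ratio = 16, N = 335):
  gray-bodied normal-winged: 335 × 9/16 = 188.4375
  gray-bodied vestigial-winged: 335 × 3/16 = 62.8125
  ebony-bodied normal-winged: 335 × 3/16 = 62.8125
  ebony-bodied vestigial-winged: 335 × 1/16 = 20.9375
χ² = Σ (O − E)² / E
  gray-bodied normal-winged: (227 − 188.4375)² / 188.4375 = 7.8916
  gray-bodied vestigial-winged: (47 − 62.8125)² / 62.8125 = 3.9807
  ebony-bodied normal-winged: (49 − 62.8125)² / 62.8125 = 3.0374
  ebony-bodied vestigial-winged: (12 − 20.9375)² / 20.9375 = 3.8151
χ² = 7.8916 + 3.9807 + 3.0374 + 3.8151 = 18.7248 ≈ 18.725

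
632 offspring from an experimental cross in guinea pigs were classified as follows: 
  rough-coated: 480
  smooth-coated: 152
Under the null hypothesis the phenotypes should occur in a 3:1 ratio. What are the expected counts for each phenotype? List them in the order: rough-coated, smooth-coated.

Expected counts for N = 632 under a 3:1 ratio (total parts = 4):
  rough-coated: 632 × 3/4 = 474
  smooth-coated: 632 × 1/4 = 158

474, 158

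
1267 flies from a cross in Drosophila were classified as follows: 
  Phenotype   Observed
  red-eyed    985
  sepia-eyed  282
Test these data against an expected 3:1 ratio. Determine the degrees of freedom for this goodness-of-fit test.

A goodness-of-fit test with 2 phenotype classes has df = 2 − 1 = 1.

1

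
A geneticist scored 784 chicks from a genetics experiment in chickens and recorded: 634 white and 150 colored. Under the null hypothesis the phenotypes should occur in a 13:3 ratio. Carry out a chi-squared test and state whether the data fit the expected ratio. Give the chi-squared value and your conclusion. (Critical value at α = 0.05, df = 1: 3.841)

0.075; consistent

Under the 13:3 hypothesis (Σ ratio = 16, N = 784):
  white: 784 × 13/16 = 637
  colored: 784 × 3/16 = 147
χ² = Σ (O − E)² / E
  white: (634 − 637)² / 637 = 0.0141
  colored: (150 − 147)² / 147 = 0.0612
χ² = 0.0141 + 0.0612 = 0.0753 ≈ 0.075
Degrees of freedom = 2 − 1 = 1; critical value at α = 0.05 is 3.841.
Since 0.075 < 3.841, we fail to reject the null hypothesis — the data are consistent with the 13:3 ratio.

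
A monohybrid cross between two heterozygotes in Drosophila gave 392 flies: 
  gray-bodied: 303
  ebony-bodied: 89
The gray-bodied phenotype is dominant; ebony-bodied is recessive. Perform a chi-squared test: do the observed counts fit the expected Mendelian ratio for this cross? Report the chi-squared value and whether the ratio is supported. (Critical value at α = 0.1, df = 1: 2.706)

1.102; consistent

For a monohybrid cross between heterozygotes with complete dominance, the expected phenotypic ratio is 3:1.
Expected counts for N = 392 under a 3:1 ratio (total parts = 4):
  gray-bodied: 392 × 3/4 = 294
  ebony-bodied: 392 × 1/4 = 98
χ² = Σ (O − E)² / E
  gray-bodied: (303 − 294)² / 294 = 0.2755
  ebony-bodied: (89 − 98)² / 98 = 0.8265
χ² = 0.2755 + 0.8265 = 1.102
Degrees of freedom = 2 − 1 = 1; critical value at α = 0.1 is 2.706.
Since 1.102 < 2.706, we fail to reject the null hypothesis — the data are consistent with the 3:1 ratio.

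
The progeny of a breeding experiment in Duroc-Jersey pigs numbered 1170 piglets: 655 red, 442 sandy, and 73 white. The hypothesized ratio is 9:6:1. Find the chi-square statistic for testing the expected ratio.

0.039

Expected counts for N = 1170 under a 9:6:1 ratio (total parts = 16):
  red: 1170 × 9/16 = 658.125
  sandy: 1170 × 6/16 = 438.75
  white: 1170 × 1/16 = 73.125
χ² = Σ (O − E)² / E
  red: (655 − 658.125)² / 658.125 = 0.0148
  sandy: (442 − 438.75)² / 438.75 = 0.0241
  white: (73 − 73.125)² / 73.125 = 0.0002
χ² = 0.0148 + 0.0241 + 0.0002 = 0.0391 ≈ 0.039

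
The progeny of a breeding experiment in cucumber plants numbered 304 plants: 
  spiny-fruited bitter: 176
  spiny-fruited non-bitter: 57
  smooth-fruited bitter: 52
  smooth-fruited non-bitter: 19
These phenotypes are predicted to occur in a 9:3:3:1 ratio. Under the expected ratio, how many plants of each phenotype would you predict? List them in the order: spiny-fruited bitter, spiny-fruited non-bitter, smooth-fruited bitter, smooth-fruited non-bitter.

171, 57, 57, 19

Total ratio parts = 16. Expected numbers out of 304:
  spiny-fruited bitter: 304 × 9/16 = 171
  spiny-fruited non-bitter: 304 × 3/16 = 57
  smooth-fruited bitter: 304 × 3/16 = 57
  smooth-fruited non-bitter: 304 × 1/16 = 19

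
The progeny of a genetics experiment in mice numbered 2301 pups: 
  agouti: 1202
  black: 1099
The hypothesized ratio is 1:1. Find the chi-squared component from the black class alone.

Expected counts for N = 2301 under a 1:1 ratio (total parts = 2):
  agouti: 2301 × 1/2 = 1150.5
  black: 2301 × 1/2 = 1150.5
Contribution of black: (1099 − 1150.5)² / 1150.5 = 2.3053

2.305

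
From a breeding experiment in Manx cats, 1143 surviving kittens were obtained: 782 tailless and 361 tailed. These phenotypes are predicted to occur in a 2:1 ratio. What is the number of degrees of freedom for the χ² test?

A goodness-of-fit test with 2 phenotype classes has df = 2 − 1 = 1.

1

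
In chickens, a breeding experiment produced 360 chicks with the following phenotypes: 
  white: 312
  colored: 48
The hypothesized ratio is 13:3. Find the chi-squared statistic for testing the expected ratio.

6.933

Total ratio parts = 16. Expected numbers out of 360:
  white: 360 × 13/16 = 292.5
  colored: 360 × 3/16 = 67.5
χ² = Σ (O − E)² / E
  white: (312 − 292.5)² / 292.5 = 1.3000
  colored: (48 − 67.5)² / 67.5 = 5.6333
χ² = 1.3000 + 5.6333 = 6.9333 ≈ 6.933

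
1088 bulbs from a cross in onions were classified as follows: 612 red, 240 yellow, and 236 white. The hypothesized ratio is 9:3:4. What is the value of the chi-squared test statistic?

11.118

The 9:3:4 ratio has 16 parts, so with N = 1088 the expected counts are:
  red: 1088 × 9/16 = 612
  yellow: 1088 × 3/16 = 204
  white: 1088 × 4/16 = 272
χ² = Σ (O − E)² / E
  red: (612 − 612)² / 612 = 0.0000
  yellow: (240 − 204)² / 204 = 6.3529
  white: (236 − 272)² / 272 = 4.7647
χ² = 0.0000 + 6.3529 + 4.7647 = 11.1176 ≈ 11.118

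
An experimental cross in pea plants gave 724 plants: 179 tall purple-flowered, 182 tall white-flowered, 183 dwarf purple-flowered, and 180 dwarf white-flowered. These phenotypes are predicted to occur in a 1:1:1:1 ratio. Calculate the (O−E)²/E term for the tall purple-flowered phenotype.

0.022

Expected counts for N = 724 under a 1:1:1:1 ratio (total parts = 4):
  tall purple-flowered: 724 × 1/4 = 181
  tall white-flowered: 724 × 1/4 = 181
  dwarf purple-flowered: 724 × 1/4 = 181
  dwarf white-flowered: 724 × 1/4 = 181
Contribution of tall purple-flowered: (179 − 181)² / 181 = 0.0221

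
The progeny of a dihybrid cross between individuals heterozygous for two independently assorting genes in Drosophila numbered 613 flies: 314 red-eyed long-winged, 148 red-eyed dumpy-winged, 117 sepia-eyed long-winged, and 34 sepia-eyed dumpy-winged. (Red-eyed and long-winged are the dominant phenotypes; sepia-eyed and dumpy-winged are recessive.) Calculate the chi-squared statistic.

A dihybrid F₂ with independent assortment and complete dominance at both loci gives a 9:3:3:1 phenotypic ratio.
Expected counts for N = 613 under a 9:3:3:1 ratio (total parts = 16):
  red-eyed long-winged: 613 × 9/16 = 344.8125
  red-eyed dumpy-winged: 613 × 3/16 = 114.9375
  sepia-eyed long-winged: 613 × 3/16 = 114.9375
  sepia-eyed dumpy-winged: 613 × 1/16 = 38.3125
χ² = Σ (O − E)² / E
  red-eyed long-winged: (314 − 344.8125)² / 344.8125 = 2.7534
  red-eyed dumpy-winged: (148 − 114.9375)² / 114.9375 = 9.5106
  sepia-eyed long-winged: (117 − 114.9375)² / 114.9375 = 0.0370
  sepia-eyed dumpy-winged: (34 − 38.3125)² / 38.3125 = 0.4854
χ² = 2.7534 + 9.5106 + 0.0370 + 0.4854 = 12.7864 ≈ 12.786

12.786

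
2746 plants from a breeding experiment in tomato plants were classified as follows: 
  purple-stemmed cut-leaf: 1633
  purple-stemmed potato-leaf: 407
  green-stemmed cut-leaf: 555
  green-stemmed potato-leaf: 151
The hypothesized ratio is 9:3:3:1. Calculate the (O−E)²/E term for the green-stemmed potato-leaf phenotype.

2.479

Total ratio parts = 16. Expected numbers out of 2746:
  purple-stemmed cut-leaf: 2746 × 9/16 = 1544.625
  purple-stemmed potato-leaf: 2746 × 3/16 = 514.875
  green-stemmed cut-leaf: 2746 × 3/16 = 514.875
  green-stemmed potato-leaf: 2746 × 1/16 = 171.625
Contribution of green-stemmed potato-leaf: (151 − 171.625)² / 171.625 = 2.4786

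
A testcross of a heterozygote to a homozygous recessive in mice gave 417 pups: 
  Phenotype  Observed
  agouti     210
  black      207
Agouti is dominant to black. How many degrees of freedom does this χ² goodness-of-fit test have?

1

A testcross of a heterozygote (Aa × aa) gives a 1:1 phenotypic ratio.
A goodness-of-fit test with 2 phenotype classes has df = 2 − 1 = 1.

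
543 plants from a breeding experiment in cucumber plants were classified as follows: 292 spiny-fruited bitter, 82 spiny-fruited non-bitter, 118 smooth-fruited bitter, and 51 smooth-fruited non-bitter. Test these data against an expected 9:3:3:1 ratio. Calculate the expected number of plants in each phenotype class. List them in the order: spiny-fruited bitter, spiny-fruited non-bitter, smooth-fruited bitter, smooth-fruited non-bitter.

305.4375, 101.8125, 101.8125, 33.9375

Under the 9:3:3:1 hypothesis (Σ ratio = 16, N = 543):
  spiny-fruited bitter: 543 × 9/16 = 305.4375
  spiny-fruited non-bitter: 543 × 3/16 = 101.8125
  smooth-fruited bitter: 543 × 3/16 = 101.8125
  smooth-fruited non-bitter: 543 × 1/16 = 33.9375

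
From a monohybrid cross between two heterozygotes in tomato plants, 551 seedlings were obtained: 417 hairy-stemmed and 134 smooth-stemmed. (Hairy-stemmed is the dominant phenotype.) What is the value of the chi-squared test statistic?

For a monohybrid cross between heterozygotes with complete dominance, the expected phenotypic ratio is 3:1.
The 3:1 ratio has 4 parts, so with N = 551 the expected counts are:
  hairy-stemmed: 551 × 3/4 = 413.25
  smooth-stemmed: 551 × 1/4 = 137.75
χ² = Σ (O − E)² / E
  hairy-stemmed: (417 − 413.25)² / 413.25 = 0.0340
  smooth-stemmed: (134 − 137.75)² / 137.75 = 0.1021
χ² = 0.0340 + 0.1021 = 0.1361 ≈ 0.136

0.136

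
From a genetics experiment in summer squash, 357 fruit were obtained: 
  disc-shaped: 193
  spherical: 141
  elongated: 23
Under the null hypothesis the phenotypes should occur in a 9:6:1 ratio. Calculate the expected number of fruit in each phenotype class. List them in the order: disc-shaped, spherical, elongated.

Expected counts for N = 357 under a 9:6:1 ratio (total parts = 16):
  disc-shaped: 357 × 9/16 = 200.8125
  spherical: 357 × 6/16 = 133.875
  elongated: 357 × 1/16 = 22.3125

200.8125, 133.875, 22.3125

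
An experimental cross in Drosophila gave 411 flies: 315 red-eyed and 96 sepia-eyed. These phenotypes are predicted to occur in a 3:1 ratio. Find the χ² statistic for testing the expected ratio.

0.591

Total ratio parts = 4. Expected numbers out of 411:
  red-eyed: 411 × 3/4 = 308.25
  sepia-eyed: 411 × 1/4 = 102.75
χ² = Σ (O − E)² / E
  red-eyed: (315 − 308.25)² / 308.25 = 0.1478
  sepia-eyed: (96 − 102.75)² / 102.75 = 0.4434
χ² = 0.1478 + 0.4434 = 0.5912 ≈ 0.591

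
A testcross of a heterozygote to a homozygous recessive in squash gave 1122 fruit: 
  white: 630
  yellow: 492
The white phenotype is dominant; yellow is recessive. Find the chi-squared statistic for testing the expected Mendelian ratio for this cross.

16.973

A testcross of a heterozygote (Aa × aa) gives a 1:1 phenotypic ratio.
The 1:1 ratio has 2 parts, so with N = 1122 the expected counts are:
  white: 1122 × 1/2 = 561
  yellow: 1122 × 1/2 = 561
χ² = Σ (O − E)² / E
  white: (630 − 561)² / 561 = 8.4866
  yellow: (492 − 561)² / 561 = 8.4866
χ² = 8.4866 + 8.4866 = 16.9732 ≈ 16.973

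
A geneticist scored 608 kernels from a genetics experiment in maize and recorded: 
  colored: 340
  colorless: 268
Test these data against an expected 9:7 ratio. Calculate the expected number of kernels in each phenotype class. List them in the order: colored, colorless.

Under the 9:7 hypothesis (Σ ratio = 16, N = 608):
  colored: 608 × 9/16 = 342
  colorless: 608 × 7/16 = 266

342, 266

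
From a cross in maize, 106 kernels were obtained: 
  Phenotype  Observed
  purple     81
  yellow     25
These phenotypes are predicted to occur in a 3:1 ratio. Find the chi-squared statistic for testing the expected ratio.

0.113

The 3:1 ratio has 4 parts, so with N = 106 the expected counts are:
  purple: 106 × 3/4 = 79.5
  yellow: 106 × 1/4 = 26.5
χ² = Σ (O − E)² / E
  purple: (81 − 79.5)² / 79.5 = 0.0283
  yellow: (25 − 26.5)² / 26.5 = 0.0849
χ² = 0.0283 + 0.0849 = 0.1132 ≈ 0.113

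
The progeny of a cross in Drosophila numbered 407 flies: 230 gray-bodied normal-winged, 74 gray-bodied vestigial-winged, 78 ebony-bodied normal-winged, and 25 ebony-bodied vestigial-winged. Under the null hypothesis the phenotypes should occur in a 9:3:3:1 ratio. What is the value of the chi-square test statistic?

Total ratio parts = 16. Expected numbers out of 407:
  gray-bodied normal-winged: 407 × 9/16 = 228.9375
  gray-bodied vestigial-winged: 407 × 3/16 = 76.3125
  ebony-bodied normal-winged: 407 × 3/16 = 76.3125
  ebony-bodied vestigial-winged: 407 × 1/16 = 25.4375
χ² = Σ (O − E)² / E
  gray-bodied normal-winged: (230 − 228.9375)² / 228.9375 = 0.0049
  gray-bodied vestigial-winged: (74 − 76.3125)² / 76.3125 = 0.0701
  ebony-bodied normal-winged: (78 − 76.3125)² / 76.3125 = 0.0373
  ebony-bodied vestigial-winged: (25 − 25.4375)² / 25.4375 = 0.0075
χ² = 0.0049 + 0.0701 + 0.0373 + 0.0075 = 0.1198 ≈ 0.120

0.120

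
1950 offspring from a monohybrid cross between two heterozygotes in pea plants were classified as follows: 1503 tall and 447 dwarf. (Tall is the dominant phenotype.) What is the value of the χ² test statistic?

4.486

For a monohybrid cross between heterozygotes with complete dominance, the expected phenotypic ratio is 3:1.
Total ratio parts = 4. Expected numbers out of 1950:
  tall: 1950 × 3/4 = 1462.5
  dwarf: 1950 × 1/4 = 487.5
χ² = Σ (O − E)² / E
  tall: (1503 − 1462.5)² / 1462.5 = 1.1215
  dwarf: (447 − 487.5)² / 487.5 = 3.3646
χ² = 1.1215 + 3.3646 = 4.4861 ≈ 4.486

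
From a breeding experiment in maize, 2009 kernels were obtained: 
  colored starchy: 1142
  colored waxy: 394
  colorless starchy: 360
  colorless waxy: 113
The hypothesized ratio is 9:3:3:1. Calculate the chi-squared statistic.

2.918

Total ratio parts = 16. Expected numbers out of 2009:
  colored starchy: 2009 × 9/16 = 1130.0625
  colored waxy: 2009 × 3/16 = 376.6875
  colorless starchy: 2009 × 3/16 = 376.6875
  colorless waxy: 2009 × 1/16 = 125.5625
χ² = Σ (O − E)² / E
  colored starchy: (1142 − 1130.0625)² / 1130.0625 = 0.1261
  colored waxy: (394 − 376.6875)² / 376.6875 = 0.7957
  colorless starchy: (360 − 376.6875)² / 376.6875 = 0.7393
  colorless waxy: (113 − 125.5625)² / 125.5625 = 1.2569
χ² = 0.1261 + 0.7957 + 0.7393 + 1.2569 = 2.918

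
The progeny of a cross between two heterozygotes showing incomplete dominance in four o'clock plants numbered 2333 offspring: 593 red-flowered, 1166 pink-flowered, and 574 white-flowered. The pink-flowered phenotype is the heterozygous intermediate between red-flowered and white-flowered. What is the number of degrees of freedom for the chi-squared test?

2

With incomplete dominance, a heterozygote × heterozygote cross gives a 1:2:1 phenotypic ratio.
A goodness-of-fit test with 3 phenotype classes has df = 3 − 1 = 2.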